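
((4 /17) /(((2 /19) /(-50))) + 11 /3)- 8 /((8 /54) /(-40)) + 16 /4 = 104851 /51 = 2055.90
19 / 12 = 1.58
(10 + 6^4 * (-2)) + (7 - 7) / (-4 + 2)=-2582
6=6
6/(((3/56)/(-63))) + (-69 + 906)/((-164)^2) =-189777339/26896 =-7055.97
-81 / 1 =-81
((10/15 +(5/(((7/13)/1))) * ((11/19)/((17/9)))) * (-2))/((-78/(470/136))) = 5599345/17988516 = 0.31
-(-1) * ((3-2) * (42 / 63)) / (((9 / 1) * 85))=2 / 2295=0.00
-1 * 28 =-28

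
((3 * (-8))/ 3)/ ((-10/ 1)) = 4/ 5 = 0.80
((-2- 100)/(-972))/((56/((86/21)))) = 731/95256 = 0.01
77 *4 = 308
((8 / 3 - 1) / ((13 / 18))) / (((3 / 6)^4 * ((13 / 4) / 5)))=9600 / 169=56.80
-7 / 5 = -1.40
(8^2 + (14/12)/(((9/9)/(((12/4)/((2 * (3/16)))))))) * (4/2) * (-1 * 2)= -880/3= -293.33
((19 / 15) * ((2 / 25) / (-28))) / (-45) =19 / 236250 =0.00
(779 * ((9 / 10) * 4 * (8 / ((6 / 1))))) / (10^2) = 37.39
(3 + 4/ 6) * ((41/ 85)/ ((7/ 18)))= 2706/ 595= 4.55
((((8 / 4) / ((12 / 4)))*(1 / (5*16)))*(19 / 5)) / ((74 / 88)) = 209 / 5550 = 0.04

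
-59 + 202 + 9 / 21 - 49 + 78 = 1207 / 7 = 172.43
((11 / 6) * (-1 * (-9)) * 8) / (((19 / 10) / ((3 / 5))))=792 / 19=41.68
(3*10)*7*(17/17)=210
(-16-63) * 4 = -316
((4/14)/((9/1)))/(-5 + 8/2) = -2/63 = -0.03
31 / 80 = 0.39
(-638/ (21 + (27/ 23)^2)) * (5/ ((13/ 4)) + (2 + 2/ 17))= -136350808/ 1308099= -104.24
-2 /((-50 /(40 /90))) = 4 /225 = 0.02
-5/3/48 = -5/144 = -0.03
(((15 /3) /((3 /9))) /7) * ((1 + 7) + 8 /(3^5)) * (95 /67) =927200 /37989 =24.41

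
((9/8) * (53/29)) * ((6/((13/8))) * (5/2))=7155/377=18.98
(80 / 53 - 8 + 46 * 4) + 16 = 10256 / 53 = 193.51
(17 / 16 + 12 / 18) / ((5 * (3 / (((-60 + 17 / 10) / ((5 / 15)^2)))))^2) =84632361 / 40000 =2115.81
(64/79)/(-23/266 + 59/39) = 663936/1168963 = 0.57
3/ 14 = 0.21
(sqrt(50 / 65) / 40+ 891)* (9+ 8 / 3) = 7* sqrt(130) / 312+ 10395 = 10395.26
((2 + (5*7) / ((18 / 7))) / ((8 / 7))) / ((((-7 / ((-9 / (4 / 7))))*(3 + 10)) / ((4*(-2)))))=-1967 / 104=-18.91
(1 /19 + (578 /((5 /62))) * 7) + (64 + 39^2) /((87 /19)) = 417519716 /8265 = 50516.60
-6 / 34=-3 / 17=-0.18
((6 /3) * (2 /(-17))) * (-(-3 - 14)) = -4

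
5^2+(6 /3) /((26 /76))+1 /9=30.96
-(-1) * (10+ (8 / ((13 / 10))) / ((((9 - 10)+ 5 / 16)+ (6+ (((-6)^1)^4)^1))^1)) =2708010 / 270673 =10.00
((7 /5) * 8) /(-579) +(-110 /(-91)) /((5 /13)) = 63298 /20265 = 3.12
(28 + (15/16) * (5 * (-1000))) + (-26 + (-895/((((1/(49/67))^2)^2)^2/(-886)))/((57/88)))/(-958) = -105636939692899857684535/22173731600657938446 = -4764.06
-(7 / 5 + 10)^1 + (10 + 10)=43 / 5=8.60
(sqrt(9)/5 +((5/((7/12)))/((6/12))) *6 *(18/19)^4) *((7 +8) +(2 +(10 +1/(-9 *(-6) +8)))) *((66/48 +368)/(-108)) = -41868365423825/5429694144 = -7711.00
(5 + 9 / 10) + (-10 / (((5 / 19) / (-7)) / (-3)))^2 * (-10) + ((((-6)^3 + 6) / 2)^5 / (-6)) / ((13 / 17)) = 180392632471 / 65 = 2775271268.78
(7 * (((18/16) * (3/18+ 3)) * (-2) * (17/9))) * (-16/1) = 1507.33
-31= -31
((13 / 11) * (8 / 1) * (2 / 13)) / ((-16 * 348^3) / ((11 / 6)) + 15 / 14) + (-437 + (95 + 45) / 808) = -4998015250487285 / 11441642364366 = -436.83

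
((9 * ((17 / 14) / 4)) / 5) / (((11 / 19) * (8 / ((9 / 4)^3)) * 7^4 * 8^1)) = 2119203 / 30290247680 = 0.00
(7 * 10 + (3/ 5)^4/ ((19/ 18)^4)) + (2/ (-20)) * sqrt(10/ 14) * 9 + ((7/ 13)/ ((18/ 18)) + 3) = 77977337228/ 1058858125 - 9 * sqrt(35)/ 70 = 72.88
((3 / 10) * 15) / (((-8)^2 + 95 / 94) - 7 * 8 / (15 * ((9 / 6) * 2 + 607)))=1935225 / 27955193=0.07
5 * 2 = 10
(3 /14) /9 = 1 /42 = 0.02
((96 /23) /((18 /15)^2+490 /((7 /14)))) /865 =60 /12203593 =0.00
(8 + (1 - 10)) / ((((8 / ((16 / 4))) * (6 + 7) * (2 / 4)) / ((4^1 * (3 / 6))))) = -2 / 13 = -0.15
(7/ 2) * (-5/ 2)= -35/ 4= -8.75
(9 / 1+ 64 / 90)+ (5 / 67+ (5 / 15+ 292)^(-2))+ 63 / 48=411775949051 / 37102782960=11.10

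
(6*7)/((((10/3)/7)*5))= 441/25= 17.64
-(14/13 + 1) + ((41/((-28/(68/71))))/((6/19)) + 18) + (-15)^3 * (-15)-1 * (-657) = 1988443127/38766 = 51293.48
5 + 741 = 746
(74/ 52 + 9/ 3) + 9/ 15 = 653/ 130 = 5.02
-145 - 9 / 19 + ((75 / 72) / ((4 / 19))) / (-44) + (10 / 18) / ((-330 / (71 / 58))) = -277237199 / 1904256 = -145.59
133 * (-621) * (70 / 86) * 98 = -283293990 / 43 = -6588232.33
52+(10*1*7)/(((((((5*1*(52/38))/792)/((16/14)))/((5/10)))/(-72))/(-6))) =26003620/13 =2000278.46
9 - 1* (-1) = 10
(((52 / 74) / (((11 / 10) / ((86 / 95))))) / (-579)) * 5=-22360 / 4477407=-0.00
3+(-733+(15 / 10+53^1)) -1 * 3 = -1357 / 2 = -678.50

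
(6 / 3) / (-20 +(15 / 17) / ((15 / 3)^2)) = -170 / 1697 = -0.10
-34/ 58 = -17/ 29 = -0.59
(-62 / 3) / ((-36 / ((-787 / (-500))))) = 24397 / 27000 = 0.90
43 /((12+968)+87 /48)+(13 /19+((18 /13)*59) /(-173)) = 171706759 /671261279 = 0.26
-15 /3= -5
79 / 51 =1.55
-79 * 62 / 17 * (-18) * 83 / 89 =4836.49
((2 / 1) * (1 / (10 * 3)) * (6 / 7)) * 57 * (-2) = -228 / 35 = -6.51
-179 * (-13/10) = 2327/10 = 232.70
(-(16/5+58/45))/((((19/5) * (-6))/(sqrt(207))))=101 * sqrt(23)/171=2.83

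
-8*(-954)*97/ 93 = 246768/ 31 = 7960.26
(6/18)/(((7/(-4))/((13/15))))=-52/315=-0.17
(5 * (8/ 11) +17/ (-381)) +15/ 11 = 1888/ 381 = 4.96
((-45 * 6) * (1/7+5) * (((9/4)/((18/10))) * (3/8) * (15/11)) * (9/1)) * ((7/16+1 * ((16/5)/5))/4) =-42416865/19712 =-2151.83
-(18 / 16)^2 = -81 / 64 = -1.27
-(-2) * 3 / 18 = 1 / 3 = 0.33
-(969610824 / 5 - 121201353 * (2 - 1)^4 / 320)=-61933891383 / 320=-193543410.57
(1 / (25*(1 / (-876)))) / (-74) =438 / 925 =0.47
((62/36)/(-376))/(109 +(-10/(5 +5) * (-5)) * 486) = -31/17183952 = -0.00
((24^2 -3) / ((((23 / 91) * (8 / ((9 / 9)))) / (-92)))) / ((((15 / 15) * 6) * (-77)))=2483 / 44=56.43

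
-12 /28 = -3 /7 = -0.43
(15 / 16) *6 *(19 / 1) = 855 / 8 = 106.88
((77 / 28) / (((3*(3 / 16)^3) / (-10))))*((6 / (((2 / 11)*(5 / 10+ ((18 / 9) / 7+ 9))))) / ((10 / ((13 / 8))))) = -2818816 / 3699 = -762.05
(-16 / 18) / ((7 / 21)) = -8 / 3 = -2.67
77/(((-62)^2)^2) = 0.00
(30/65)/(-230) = -3/1495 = -0.00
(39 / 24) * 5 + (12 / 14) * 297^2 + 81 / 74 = 156678287 / 2072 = 75616.93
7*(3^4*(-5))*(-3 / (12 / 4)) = 2835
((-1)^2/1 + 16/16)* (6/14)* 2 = 12/7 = 1.71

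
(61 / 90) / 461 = 61 / 41490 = 0.00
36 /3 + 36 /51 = 216 /17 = 12.71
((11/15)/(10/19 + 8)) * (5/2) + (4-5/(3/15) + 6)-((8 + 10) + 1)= -32839/972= -33.78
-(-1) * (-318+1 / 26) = -8267 / 26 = -317.96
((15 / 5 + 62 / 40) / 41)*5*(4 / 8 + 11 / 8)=1.04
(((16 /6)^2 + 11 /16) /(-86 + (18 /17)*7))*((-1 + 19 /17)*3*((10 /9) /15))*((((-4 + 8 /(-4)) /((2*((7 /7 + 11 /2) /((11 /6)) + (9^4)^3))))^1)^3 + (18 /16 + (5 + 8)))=-2202028101123818663884753719685386070489 /60090540790068362532332644646082004548000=-0.04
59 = 59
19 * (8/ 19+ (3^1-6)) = -49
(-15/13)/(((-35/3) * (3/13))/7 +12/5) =-75/131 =-0.57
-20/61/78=-10/2379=-0.00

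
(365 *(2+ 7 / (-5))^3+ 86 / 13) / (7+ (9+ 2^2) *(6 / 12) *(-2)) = -27773 / 1950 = -14.24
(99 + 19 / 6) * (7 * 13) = 55783 / 6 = 9297.17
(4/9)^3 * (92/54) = 2944/19683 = 0.15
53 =53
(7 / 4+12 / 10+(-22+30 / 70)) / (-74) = 2607 / 10360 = 0.25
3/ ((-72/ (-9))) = 0.38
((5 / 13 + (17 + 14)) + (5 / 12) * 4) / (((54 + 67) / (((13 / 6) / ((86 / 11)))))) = 1289 / 17028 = 0.08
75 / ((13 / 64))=4800 / 13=369.23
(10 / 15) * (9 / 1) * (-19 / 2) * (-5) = 285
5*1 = 5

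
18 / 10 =9 / 5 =1.80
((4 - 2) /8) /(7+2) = 1 /36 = 0.03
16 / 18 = 8 / 9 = 0.89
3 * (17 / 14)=51 / 14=3.64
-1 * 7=-7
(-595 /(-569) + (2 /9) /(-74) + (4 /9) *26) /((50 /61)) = 72805879 /4736925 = 15.37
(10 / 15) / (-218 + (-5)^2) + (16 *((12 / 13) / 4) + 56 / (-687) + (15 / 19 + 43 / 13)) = 19409414 / 2519229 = 7.70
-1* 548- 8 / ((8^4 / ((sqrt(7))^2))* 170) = -47697927 / 87040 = -548.00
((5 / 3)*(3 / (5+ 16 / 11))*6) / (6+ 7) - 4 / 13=46 / 923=0.05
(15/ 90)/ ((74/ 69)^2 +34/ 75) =39675/ 381716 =0.10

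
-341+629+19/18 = 5203/18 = 289.06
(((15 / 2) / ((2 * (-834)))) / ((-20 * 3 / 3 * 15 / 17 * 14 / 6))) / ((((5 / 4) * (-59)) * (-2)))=17 / 22962800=0.00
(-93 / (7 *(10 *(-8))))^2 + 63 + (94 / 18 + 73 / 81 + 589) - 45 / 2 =16146553369 / 25401600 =635.65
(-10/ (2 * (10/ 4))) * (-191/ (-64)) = -191/ 32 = -5.97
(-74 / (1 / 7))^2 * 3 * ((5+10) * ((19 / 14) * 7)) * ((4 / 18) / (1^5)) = 25490780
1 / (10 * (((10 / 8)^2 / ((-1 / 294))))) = -4 / 18375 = -0.00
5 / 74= 0.07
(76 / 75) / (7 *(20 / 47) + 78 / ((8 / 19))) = 14288 / 2654025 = 0.01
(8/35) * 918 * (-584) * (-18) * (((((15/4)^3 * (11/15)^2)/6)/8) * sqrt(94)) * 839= 30614374197 * sqrt(94)/28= 10600620367.30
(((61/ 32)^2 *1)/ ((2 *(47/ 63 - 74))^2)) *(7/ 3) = 34460181/ 87237529600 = 0.00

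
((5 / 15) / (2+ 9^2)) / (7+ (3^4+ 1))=1 / 22161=0.00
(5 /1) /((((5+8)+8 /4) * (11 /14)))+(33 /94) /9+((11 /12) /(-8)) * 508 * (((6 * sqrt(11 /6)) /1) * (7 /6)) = 479 /1034- 9779 * sqrt(66) /144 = -551.24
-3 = -3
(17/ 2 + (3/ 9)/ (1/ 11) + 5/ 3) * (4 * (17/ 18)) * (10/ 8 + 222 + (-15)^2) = 2529923/ 108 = 23425.21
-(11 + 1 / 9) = -100 / 9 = -11.11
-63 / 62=-1.02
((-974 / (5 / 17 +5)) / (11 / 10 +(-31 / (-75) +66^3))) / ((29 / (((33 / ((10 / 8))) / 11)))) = -0.00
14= 14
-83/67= -1.24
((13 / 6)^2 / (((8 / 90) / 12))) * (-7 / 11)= -17745 / 44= -403.30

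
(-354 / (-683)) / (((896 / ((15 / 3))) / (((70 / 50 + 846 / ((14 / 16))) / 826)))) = 101667 / 29986432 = 0.00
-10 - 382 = -392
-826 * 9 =-7434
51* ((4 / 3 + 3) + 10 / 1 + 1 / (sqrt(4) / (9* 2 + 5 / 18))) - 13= 14209 / 12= 1184.08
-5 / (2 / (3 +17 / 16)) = -325 / 32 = -10.16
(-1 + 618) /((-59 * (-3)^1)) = 617 /177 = 3.49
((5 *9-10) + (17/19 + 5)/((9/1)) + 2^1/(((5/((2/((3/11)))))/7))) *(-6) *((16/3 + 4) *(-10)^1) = 5380592/171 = 31465.45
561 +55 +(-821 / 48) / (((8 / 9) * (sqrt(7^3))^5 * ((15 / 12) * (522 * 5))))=616- 821 * sqrt(7) / 802460299200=616.00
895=895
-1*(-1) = 1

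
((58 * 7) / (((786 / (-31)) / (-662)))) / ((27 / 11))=4318.69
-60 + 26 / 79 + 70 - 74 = -5030 / 79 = -63.67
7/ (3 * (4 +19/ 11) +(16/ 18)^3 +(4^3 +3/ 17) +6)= 954261/ 12004688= 0.08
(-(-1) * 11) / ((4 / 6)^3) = 297 / 8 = 37.12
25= 25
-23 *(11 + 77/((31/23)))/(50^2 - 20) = -3036/4805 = -0.63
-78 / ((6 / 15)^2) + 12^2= -687 / 2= -343.50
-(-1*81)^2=-6561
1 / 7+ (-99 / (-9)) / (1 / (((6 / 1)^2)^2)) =99793 / 7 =14256.14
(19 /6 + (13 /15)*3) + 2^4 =653 /30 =21.77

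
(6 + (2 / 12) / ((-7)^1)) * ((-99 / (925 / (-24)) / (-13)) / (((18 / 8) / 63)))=-397584 / 12025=-33.06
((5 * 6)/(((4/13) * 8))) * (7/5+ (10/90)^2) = 17.21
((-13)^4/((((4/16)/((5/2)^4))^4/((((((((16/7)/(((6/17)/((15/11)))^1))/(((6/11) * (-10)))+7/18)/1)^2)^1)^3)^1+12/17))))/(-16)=-1236649179158568551177978515625/278632736372293632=-4438276690884.69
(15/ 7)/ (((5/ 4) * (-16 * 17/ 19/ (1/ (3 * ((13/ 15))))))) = -285/ 6188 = -0.05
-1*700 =-700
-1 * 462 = -462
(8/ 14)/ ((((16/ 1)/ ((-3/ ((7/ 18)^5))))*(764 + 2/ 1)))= -708588/ 45059567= -0.02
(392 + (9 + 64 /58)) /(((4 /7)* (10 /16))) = 163254 /145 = 1125.89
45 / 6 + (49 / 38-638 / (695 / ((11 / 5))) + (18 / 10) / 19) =453238 / 66025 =6.86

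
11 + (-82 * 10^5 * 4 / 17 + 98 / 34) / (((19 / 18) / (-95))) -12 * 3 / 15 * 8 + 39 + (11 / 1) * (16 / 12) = 173646844.88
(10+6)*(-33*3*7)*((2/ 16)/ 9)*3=-462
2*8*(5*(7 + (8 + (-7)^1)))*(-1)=-640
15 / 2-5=2.50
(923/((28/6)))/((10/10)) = 197.79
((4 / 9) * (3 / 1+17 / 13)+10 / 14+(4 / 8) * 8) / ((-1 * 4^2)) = -5429 / 13104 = -0.41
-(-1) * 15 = 15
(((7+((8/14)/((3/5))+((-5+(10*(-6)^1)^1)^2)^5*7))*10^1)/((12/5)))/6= 2473779089575561525525/378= 6544389125861273877.05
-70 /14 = -5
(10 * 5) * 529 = 26450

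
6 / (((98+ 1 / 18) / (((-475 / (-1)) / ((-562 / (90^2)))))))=-418.91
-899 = -899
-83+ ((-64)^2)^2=16777133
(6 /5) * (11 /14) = 33 /35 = 0.94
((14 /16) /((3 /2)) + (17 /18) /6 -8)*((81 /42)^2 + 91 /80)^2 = -362483521 /2116800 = -171.24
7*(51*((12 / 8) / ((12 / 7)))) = 2499 / 8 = 312.38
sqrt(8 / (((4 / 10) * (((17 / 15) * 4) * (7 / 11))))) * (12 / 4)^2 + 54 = 45 * sqrt(3927) / 119 + 54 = 77.70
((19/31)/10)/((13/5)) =19/806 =0.02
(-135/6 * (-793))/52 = 2745/8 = 343.12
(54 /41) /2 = 27 /41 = 0.66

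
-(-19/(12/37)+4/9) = 2093/36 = 58.14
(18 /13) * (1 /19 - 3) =-1008 /247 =-4.08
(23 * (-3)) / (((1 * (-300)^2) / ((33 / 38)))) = -253 / 380000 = -0.00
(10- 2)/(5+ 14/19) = 152/109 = 1.39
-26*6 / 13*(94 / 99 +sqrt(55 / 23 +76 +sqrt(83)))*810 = -9720*sqrt(529*sqrt(83) +41469) / 23- 101520 / 11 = -100152.27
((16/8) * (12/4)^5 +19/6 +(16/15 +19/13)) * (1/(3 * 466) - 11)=-2948708897/545220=-5408.29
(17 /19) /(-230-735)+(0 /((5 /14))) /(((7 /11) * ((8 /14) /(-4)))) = -17 /18335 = -0.00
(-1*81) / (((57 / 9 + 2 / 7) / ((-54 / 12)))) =55.07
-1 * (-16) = 16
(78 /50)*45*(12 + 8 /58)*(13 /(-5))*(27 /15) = -14455584 /3625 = -3987.75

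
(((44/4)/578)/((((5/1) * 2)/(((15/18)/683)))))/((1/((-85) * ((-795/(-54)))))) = -14575/5015952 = -0.00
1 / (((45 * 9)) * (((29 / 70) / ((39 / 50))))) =91 / 19575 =0.00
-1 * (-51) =51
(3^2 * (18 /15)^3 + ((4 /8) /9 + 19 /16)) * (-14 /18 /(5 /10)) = -2116177 /81000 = -26.13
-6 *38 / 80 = -57 / 20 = -2.85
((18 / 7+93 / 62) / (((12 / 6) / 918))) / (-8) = -26163 / 112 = -233.60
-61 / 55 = -1.11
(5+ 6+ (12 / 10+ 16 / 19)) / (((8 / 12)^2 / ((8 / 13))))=22302 / 1235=18.06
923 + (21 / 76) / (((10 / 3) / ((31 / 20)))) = 14031553 / 15200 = 923.13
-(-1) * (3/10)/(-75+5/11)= -33/8200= -0.00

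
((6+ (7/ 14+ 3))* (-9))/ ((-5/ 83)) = 14193/ 10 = 1419.30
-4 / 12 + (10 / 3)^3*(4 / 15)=773 / 81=9.54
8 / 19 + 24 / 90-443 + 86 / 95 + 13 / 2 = -247897 / 570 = -434.91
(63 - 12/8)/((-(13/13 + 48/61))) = -7503/218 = -34.42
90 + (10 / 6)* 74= 640 / 3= 213.33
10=10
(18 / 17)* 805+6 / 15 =72484 / 85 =852.75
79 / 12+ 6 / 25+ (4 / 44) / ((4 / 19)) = 11971 / 1650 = 7.26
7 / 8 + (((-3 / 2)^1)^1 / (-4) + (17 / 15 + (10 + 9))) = 1283 / 60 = 21.38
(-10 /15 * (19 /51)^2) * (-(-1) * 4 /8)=-361 /7803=-0.05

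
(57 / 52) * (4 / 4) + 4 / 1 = 265 / 52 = 5.10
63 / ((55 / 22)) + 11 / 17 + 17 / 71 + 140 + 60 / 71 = 1007432 / 6035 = 166.93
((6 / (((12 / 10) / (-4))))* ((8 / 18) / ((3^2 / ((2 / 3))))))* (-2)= 1.32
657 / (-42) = -219 / 14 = -15.64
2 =2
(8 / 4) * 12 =24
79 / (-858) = -79 / 858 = -0.09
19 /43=0.44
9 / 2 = 4.50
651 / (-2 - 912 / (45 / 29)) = -9765 / 8846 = -1.10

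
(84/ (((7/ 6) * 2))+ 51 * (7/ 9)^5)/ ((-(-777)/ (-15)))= -4971535/ 5097897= -0.98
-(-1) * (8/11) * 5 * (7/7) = 40/11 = 3.64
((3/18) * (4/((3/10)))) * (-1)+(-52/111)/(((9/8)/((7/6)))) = -8116/2997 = -2.71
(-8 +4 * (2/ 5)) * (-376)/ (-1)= -12032/ 5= -2406.40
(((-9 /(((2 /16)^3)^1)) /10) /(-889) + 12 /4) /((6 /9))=46917 /8890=5.28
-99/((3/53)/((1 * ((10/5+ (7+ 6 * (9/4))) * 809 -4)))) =-63658353/2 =-31829176.50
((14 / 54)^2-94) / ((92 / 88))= -1506494 / 16767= -89.85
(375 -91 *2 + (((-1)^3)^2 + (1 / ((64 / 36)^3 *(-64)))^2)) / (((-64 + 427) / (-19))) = -253300001346275 / 24945170055168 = -10.15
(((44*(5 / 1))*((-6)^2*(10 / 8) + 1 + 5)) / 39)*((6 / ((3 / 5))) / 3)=37400 / 39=958.97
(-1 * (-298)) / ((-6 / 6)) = -298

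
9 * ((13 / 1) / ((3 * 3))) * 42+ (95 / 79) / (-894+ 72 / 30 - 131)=220543667 / 403927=546.00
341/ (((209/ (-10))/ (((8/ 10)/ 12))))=-62/ 57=-1.09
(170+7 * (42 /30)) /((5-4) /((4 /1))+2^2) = 3596 /85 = 42.31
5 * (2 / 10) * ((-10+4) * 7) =-42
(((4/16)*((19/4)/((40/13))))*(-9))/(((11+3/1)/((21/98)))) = -6669/125440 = -0.05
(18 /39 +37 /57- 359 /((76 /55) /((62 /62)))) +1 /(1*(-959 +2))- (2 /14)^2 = -3995422127 /15443428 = -258.71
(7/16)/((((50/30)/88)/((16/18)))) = 308/15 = 20.53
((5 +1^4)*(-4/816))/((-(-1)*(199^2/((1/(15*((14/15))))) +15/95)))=-0.00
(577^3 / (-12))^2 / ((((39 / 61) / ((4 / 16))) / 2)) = 2251047783394666429 / 11232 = 200413798379154.77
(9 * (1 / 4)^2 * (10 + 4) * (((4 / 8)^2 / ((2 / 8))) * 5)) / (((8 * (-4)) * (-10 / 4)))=63 / 128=0.49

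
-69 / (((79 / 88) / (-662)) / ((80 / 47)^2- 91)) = -782302988016 / 174511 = -4482829.09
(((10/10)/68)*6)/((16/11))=33/544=0.06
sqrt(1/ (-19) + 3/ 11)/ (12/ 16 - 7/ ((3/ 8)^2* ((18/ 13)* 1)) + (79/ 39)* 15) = -4212* sqrt(9614)/ 4239565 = -0.10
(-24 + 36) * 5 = 60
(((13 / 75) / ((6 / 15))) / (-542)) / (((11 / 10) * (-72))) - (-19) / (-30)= -4077943 / 6438960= -0.63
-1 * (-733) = 733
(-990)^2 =980100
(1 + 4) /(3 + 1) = 5 /4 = 1.25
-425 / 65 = -85 / 13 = -6.54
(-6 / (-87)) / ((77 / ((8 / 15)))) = 16 / 33495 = 0.00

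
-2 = -2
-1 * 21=-21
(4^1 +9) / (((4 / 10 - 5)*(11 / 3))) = -195 / 253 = -0.77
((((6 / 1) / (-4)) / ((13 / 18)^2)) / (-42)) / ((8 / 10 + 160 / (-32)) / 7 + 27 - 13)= 405 / 79261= 0.01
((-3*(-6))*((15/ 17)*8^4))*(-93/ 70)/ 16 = -642816/ 119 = -5401.82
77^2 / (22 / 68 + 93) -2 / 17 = 3420616 / 53941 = 63.41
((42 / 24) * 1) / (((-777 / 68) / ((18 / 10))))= -51 / 185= -0.28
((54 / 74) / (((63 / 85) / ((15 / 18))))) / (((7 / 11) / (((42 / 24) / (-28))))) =-4675 / 58016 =-0.08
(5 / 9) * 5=25 / 9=2.78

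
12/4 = 3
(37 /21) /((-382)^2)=37 /3064404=0.00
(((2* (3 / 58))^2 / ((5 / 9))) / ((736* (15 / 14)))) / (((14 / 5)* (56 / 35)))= 27 / 4951808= 0.00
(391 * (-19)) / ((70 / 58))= -215441 / 35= -6155.46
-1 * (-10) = 10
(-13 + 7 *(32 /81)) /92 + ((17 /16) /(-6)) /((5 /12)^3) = -2383937 /931500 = -2.56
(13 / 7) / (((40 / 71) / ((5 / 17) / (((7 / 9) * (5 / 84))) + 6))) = 2769 / 68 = 40.72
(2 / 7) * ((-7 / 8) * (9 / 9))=-1 / 4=-0.25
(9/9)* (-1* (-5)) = 5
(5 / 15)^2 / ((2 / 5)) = 5 / 18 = 0.28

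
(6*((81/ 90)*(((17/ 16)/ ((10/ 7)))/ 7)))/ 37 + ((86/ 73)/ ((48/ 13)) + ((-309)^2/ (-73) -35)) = -8703427979/ 6482400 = -1342.62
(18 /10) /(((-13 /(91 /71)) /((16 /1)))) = -1008 /355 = -2.84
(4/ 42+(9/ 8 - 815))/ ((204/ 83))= -11347345/ 34272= -331.10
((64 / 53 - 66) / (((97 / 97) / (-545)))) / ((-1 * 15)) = -374306 / 159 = -2354.13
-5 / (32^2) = -5 / 1024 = -0.00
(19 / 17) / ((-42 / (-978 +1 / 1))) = 18563 / 714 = 26.00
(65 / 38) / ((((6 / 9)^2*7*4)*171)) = 65 / 80864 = 0.00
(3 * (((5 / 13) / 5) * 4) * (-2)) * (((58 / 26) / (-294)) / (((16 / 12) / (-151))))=-13137 / 8281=-1.59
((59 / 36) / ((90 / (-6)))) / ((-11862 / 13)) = 767 / 6405480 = 0.00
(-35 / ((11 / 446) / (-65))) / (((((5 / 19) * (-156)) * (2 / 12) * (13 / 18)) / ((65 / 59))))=-13346550 / 649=-20564.79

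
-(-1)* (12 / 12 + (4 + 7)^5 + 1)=161053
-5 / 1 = -5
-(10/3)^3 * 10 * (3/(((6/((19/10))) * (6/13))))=-61750/81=-762.35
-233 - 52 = -285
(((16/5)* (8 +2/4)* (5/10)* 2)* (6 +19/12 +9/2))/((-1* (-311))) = 986/933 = 1.06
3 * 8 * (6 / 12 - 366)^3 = -1171853673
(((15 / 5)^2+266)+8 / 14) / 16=1929 / 112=17.22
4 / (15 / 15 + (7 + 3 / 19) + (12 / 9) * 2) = 228 / 617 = 0.37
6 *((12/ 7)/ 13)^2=864/ 8281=0.10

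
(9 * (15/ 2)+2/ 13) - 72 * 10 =-16961/ 26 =-652.35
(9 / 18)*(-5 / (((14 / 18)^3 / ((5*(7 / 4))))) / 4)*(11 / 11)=-18225 / 1568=-11.62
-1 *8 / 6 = -4 / 3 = -1.33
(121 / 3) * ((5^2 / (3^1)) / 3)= 3025 / 27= 112.04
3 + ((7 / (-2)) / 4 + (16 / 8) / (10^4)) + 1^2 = 3.13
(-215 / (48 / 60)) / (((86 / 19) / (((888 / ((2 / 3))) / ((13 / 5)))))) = -790875 / 26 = -30418.27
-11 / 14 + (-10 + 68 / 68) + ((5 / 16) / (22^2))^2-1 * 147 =-65816565585 / 419786752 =-156.79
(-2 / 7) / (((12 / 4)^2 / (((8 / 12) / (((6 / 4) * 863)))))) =-8 / 489321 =-0.00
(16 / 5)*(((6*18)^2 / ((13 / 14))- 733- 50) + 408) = 2534736 / 65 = 38995.94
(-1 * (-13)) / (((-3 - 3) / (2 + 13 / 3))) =-247 / 18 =-13.72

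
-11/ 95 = -0.12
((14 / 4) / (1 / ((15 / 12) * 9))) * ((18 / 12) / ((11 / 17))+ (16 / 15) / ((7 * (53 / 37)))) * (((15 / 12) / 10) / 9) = 296839 / 223872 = 1.33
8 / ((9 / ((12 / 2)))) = 5.33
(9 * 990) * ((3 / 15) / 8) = 891 / 4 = 222.75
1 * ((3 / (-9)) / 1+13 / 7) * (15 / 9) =160 / 63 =2.54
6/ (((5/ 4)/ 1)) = 24/ 5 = 4.80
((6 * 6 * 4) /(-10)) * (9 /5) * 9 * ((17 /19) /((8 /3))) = -37179 /475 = -78.27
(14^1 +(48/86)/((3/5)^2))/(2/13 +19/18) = 156468/12169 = 12.86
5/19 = 0.26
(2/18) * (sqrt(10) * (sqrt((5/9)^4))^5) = 9765625 * sqrt(10)/31381059609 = 0.00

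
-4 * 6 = -24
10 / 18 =5 / 9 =0.56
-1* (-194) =194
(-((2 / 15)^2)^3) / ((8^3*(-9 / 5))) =1 / 164025000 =0.00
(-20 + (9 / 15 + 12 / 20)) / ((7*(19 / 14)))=-188 / 95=-1.98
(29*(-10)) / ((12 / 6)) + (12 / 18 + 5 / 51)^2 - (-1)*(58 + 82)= -1276 / 289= -4.42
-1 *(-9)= 9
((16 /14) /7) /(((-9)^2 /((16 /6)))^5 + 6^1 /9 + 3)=786432 /124551443250073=0.00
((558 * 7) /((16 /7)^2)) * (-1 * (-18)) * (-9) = -7751457 /64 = -121116.52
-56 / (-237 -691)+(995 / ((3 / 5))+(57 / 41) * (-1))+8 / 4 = 23670661 / 14268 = 1659.00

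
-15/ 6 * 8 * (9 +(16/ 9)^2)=-19700/ 81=-243.21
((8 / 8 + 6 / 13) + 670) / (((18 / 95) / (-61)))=-216173.31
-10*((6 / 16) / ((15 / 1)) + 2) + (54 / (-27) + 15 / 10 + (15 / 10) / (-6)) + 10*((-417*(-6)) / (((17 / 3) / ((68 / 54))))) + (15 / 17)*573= 102758 / 17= 6044.59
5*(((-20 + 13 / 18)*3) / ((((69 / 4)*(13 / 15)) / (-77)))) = 1335950 / 897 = 1489.35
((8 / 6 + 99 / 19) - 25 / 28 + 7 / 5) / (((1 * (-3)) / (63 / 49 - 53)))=10184327 / 83790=121.55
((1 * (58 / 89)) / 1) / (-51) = -58 / 4539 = -0.01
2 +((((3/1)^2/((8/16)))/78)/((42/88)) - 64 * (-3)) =17698/91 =194.48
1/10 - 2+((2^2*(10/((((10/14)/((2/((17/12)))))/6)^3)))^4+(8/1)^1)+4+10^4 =9013974578922675330235123826214708779937/455173622835750781250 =19803376396824656142.31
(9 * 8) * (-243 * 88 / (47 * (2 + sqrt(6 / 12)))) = -12100.91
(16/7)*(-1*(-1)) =16/7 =2.29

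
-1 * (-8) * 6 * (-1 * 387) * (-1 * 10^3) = 18576000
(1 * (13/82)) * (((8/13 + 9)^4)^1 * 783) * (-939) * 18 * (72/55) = -23263358203125000/990847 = -23478254668.10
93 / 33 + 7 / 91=414 / 143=2.90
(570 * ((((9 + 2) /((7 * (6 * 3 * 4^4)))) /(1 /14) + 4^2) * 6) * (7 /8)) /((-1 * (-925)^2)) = -39235 /700928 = -0.06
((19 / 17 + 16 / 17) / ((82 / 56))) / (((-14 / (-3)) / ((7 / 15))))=98 / 697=0.14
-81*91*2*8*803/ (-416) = 455301/ 2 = 227650.50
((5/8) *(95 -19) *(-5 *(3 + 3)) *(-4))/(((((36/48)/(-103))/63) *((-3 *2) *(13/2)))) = 16438800/13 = 1264523.08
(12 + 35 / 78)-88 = -5893 / 78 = -75.55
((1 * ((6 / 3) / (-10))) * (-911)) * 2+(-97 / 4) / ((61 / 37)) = 349.69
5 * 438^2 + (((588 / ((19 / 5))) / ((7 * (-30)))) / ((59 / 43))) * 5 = 1075282610 / 1121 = 959217.31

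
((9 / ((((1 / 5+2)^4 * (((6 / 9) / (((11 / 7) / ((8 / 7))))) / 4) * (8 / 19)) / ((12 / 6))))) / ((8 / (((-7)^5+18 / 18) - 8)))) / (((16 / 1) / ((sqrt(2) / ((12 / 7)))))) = -6289486875 * sqrt(2) / 5451776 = -1631.52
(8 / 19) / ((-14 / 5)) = -20 / 133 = -0.15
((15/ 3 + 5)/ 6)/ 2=5/ 6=0.83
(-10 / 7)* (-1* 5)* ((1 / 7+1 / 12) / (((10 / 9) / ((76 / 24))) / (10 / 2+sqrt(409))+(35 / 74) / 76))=-8949190 / 1134007+4942090* sqrt(409) / 1134007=80.25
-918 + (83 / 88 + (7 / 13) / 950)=-498328367 / 543400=-917.06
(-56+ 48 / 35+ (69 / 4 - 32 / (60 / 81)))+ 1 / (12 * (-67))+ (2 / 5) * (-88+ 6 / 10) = -4064113 / 35175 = -115.54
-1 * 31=-31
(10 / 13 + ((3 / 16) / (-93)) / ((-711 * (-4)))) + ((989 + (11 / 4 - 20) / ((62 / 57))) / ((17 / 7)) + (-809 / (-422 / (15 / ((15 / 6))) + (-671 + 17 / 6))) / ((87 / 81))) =173372452470677 / 430745095872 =402.49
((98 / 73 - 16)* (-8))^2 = 73273600 / 5329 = 13749.97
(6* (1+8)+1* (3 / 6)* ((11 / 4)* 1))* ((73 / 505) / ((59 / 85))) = 549763 / 47672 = 11.53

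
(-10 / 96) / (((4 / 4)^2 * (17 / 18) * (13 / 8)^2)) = -120 / 2873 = -0.04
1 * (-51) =-51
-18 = -18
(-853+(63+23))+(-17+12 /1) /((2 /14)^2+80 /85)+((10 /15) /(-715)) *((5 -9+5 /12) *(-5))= -58967993 /76362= -772.22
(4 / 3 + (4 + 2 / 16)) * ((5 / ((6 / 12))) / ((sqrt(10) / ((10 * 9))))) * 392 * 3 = 577710 * sqrt(10) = 1826879.43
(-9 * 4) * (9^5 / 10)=-1062882 / 5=-212576.40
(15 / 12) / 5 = 1 / 4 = 0.25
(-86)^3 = -636056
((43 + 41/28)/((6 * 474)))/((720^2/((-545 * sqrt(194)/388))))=-9047 * sqrt(194)/213561556992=-0.00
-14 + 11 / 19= -255 / 19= -13.42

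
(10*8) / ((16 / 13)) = 65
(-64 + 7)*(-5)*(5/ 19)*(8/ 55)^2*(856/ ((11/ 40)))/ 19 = 6574080/ 25289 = 259.96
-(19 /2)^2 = -361 /4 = -90.25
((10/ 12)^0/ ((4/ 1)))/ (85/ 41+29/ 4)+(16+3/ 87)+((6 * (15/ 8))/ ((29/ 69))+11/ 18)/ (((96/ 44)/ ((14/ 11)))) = 613583017/ 19155312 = 32.03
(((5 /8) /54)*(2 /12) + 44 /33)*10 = 17305 /1296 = 13.35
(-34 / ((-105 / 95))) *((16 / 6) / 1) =5168 / 63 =82.03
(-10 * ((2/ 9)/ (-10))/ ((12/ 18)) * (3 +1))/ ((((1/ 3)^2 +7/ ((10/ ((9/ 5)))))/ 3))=1800/ 617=2.92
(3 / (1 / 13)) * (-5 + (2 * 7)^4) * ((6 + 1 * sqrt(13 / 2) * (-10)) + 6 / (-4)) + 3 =13482267 / 2-7490145 * sqrt(26) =-31451262.01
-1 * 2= -2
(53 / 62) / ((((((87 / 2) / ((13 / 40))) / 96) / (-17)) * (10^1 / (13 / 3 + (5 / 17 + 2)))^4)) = -2.01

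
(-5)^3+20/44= -1370/11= -124.55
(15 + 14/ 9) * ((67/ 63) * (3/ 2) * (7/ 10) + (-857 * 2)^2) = 26263906223/ 540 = 48636863.38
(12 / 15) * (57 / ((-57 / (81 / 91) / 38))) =-12312 / 455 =-27.06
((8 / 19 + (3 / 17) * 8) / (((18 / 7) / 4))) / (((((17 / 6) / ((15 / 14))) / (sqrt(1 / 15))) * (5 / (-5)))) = -0.28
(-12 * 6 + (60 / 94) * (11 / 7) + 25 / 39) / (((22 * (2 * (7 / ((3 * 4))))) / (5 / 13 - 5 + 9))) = -4677819 / 389207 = -12.02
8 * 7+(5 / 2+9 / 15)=591 / 10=59.10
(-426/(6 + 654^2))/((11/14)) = -0.00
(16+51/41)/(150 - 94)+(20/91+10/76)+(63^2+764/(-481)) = 83262603693/20983144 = 3968.07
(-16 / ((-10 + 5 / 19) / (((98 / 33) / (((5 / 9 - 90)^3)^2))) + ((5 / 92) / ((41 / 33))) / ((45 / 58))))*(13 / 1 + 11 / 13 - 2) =44435199186 / 393600822508114436059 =0.00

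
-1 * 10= -10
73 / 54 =1.35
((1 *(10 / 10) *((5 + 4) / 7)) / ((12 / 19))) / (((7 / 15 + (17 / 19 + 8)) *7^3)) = 16245 / 25623472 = 0.00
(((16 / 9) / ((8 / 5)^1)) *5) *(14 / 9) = 8.64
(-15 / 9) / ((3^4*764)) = -5 / 185652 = -0.00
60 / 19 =3.16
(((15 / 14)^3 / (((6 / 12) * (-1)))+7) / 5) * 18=56061 / 3430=16.34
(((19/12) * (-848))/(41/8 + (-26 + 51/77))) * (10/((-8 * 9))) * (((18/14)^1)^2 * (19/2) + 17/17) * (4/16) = -90665245/2353239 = -38.53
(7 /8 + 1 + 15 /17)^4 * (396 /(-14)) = -1957763671875 /1197357056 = -1635.07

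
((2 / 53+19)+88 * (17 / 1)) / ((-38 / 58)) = -2328613 / 1007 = -2312.43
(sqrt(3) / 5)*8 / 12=0.23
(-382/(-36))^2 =36481/324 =112.60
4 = 4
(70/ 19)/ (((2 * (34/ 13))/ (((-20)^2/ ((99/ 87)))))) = 2639000/ 10659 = 247.58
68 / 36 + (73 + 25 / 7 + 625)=44318 / 63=703.46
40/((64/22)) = 55/4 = 13.75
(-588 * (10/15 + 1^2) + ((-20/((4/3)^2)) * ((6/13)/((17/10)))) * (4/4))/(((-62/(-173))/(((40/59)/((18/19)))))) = -7141171850/3637881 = -1963.00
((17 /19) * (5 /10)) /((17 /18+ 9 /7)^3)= 17003196 /421572779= 0.04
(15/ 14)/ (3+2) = 3/ 14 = 0.21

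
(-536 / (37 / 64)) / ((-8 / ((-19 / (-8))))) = 10184 / 37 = 275.24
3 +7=10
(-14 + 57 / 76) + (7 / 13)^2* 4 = -8173 / 676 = -12.09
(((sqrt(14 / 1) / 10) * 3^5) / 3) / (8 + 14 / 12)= 243 * sqrt(14) / 275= 3.31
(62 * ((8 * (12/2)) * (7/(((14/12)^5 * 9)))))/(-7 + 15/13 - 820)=-2089152/1611071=-1.30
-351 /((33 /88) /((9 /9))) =-936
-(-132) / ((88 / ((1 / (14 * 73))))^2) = 0.00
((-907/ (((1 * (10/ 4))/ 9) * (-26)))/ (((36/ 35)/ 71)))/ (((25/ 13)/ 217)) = 97819043/ 100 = 978190.43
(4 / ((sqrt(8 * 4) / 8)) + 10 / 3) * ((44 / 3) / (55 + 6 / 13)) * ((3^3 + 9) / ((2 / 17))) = 194480 / 721 + 233376 * sqrt(2) / 721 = 727.49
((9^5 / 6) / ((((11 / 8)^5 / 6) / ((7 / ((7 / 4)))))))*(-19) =-147053740032 / 161051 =-913088.03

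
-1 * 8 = -8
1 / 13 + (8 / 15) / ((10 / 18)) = 1.04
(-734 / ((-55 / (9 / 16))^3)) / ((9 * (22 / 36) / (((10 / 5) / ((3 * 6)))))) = 29727 / 1874048000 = 0.00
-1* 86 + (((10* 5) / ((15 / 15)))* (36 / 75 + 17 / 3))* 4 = 3430 / 3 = 1143.33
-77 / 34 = -2.26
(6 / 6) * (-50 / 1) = -50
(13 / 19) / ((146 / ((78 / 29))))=507 / 40223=0.01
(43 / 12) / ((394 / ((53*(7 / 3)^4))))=5471879 / 382968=14.29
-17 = -17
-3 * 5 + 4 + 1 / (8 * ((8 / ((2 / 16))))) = -5631 / 512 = -11.00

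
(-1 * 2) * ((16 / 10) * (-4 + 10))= -96 / 5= -19.20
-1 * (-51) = 51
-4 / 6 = -2 / 3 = -0.67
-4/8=-1/2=-0.50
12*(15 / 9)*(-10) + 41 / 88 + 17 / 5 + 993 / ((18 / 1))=-186077 / 1320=-140.97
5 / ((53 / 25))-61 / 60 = 1.34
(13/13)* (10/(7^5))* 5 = 50/16807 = 0.00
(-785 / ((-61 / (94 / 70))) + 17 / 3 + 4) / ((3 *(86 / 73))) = 1259980 / 165249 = 7.62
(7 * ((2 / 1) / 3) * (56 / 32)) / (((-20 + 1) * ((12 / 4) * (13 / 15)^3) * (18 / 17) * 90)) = -20825 / 9016488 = -0.00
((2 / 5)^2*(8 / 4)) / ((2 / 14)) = 56 / 25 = 2.24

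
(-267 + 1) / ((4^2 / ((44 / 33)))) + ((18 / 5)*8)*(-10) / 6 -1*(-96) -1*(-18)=263 / 6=43.83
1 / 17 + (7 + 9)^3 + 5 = 69718 / 17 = 4101.06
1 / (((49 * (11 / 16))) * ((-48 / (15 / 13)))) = -5 / 7007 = -0.00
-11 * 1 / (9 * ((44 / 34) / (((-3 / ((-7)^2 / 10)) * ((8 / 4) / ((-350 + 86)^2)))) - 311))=935 / 56587131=0.00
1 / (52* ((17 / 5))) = 0.01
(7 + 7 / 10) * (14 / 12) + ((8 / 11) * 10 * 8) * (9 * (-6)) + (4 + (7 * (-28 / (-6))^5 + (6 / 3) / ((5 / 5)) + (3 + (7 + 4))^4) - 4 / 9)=2714783969 / 53460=50781.59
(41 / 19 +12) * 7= 1883 / 19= 99.11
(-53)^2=2809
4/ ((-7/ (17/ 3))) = -68/ 21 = -3.24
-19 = -19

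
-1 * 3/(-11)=3/11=0.27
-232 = -232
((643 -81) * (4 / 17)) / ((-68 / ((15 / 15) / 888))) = -281 / 128316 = -0.00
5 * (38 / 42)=4.52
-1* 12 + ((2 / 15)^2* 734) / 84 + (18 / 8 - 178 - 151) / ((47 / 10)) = -36138679 / 444150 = -81.37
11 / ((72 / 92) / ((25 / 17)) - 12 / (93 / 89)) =-196075 / 195214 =-1.00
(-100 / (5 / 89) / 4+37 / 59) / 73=-26218 / 4307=-6.09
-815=-815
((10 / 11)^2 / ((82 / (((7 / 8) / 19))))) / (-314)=-175 / 118389304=-0.00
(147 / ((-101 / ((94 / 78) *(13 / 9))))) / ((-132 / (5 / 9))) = 11515 / 1079892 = 0.01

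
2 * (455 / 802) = 455 / 401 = 1.13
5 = 5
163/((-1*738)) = -163/738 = -0.22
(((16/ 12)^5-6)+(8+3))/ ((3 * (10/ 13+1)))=1.74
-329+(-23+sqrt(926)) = -352+sqrt(926) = -321.57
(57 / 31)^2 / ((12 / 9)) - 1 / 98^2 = 11700793 / 4614722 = 2.54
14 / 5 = 2.80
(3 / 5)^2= 9 / 25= 0.36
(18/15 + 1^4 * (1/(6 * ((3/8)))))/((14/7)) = 37/45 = 0.82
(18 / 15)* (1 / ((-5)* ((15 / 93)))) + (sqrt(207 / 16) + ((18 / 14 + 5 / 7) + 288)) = 3* sqrt(23) / 4 + 36064 / 125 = 292.11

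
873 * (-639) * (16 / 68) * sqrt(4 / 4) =-2231388 / 17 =-131258.12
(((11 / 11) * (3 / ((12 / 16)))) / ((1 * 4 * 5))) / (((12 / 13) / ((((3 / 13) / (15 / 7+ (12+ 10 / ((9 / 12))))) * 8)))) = 42 / 2885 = 0.01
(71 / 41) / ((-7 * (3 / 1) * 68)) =-71 / 58548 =-0.00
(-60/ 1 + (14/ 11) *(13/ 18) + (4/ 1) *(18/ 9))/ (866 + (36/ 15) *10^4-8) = -5057/ 2460942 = -0.00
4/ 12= 0.33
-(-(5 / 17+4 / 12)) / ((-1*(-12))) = 8 / 153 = 0.05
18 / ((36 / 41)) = 20.50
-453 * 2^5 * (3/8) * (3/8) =-4077/2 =-2038.50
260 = 260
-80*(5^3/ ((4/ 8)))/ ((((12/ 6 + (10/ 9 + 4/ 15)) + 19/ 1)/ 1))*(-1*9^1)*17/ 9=15300000/ 1007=15193.64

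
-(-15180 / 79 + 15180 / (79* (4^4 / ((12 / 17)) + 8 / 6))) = 1377585 / 7189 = 191.62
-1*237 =-237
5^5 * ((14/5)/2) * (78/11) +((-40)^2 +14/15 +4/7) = 32624.23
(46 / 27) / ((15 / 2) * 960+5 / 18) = 4 / 16905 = 0.00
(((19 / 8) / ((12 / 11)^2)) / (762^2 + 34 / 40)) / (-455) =-2299 / 304350804576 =-0.00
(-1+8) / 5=7 / 5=1.40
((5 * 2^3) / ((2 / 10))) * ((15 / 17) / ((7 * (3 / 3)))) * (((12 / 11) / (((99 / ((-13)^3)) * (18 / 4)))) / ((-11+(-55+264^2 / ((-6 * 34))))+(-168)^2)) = -0.00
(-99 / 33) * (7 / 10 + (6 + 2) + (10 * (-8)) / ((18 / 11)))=3617 / 30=120.57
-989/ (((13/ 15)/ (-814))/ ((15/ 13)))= 181135350/ 169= 1071806.80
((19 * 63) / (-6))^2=159201 / 4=39800.25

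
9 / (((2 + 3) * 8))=9 / 40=0.22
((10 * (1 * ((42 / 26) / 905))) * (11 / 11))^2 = 1764 / 5536609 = 0.00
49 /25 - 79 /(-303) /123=1828156 /931725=1.96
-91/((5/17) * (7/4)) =-884/5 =-176.80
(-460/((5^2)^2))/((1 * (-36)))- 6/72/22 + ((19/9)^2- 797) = -706141159/891000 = -792.53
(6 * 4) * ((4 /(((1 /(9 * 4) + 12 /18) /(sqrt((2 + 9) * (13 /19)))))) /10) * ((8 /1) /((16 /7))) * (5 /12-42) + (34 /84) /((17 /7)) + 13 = 79 /6-251496 * sqrt(2717) /2375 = -5506.49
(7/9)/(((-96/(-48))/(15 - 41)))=-91/9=-10.11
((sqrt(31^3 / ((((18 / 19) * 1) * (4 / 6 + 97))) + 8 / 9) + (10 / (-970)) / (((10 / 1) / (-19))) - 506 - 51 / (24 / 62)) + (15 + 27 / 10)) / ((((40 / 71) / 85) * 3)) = -483950271 / 15520 + 6035 * sqrt(39913046) / 42192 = -30278.70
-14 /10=-7 /5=-1.40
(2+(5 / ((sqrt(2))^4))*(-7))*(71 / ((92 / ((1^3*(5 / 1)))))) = -9585 / 368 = -26.05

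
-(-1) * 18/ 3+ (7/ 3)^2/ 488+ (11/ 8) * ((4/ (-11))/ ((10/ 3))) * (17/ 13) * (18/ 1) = 708101/ 285480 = 2.48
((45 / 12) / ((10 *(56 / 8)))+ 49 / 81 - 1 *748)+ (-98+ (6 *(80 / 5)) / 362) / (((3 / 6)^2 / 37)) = -12489371641 / 821016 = -15212.09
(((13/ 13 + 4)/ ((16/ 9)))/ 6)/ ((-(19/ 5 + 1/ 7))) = -175/ 1472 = -0.12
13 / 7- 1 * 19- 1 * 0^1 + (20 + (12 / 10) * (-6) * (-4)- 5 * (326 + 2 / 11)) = -615712 / 385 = -1599.25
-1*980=-980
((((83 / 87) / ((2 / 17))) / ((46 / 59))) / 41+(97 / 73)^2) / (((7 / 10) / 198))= 83238469215 / 145732163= 571.17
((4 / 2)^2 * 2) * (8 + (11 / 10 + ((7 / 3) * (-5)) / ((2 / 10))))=-5908 / 15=-393.87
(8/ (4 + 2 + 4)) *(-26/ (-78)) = 4/ 15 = 0.27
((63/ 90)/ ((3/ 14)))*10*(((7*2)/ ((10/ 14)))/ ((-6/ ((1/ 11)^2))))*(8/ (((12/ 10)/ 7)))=-134456/ 3267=-41.16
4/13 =0.31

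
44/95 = 0.46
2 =2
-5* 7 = -35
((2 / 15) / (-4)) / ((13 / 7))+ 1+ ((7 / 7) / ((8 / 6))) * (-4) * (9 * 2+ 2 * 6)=-34717 / 390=-89.02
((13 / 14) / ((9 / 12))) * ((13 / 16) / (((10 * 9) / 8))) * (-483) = -3887 / 90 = -43.19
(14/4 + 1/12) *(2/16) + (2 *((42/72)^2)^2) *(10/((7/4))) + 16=46063/2592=17.77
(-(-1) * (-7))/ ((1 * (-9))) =7/ 9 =0.78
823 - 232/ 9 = 7175/ 9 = 797.22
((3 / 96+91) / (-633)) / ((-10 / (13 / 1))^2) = -164099 / 675200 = -0.24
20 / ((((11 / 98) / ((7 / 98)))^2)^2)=48020 / 14641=3.28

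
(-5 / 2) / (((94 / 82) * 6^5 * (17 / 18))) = -205 / 690336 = -0.00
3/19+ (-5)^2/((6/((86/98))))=21307/5586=3.81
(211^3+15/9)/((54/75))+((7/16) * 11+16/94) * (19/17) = 4503453242611/345168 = 13047134.27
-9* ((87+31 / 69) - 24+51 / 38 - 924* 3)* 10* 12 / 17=1277694180 / 7429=171987.37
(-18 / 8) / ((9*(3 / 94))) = -47 / 6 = -7.83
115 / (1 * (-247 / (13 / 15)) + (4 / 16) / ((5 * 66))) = -151800 / 376199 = -0.40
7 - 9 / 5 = 26 / 5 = 5.20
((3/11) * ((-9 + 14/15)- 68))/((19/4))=-4564/1045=-4.37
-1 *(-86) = 86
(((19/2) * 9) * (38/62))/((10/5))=3249/124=26.20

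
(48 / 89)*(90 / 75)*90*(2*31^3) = 308873088 / 89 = 3470484.13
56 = 56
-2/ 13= -0.15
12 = 12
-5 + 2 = -3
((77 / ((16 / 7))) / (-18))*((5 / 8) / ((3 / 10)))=-13475 / 3456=-3.90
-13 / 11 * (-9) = 117 / 11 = 10.64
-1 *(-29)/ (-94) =-29/ 94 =-0.31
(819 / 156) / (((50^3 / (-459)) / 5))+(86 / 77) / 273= -194021419 / 2102100000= -0.09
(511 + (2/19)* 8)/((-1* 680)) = -1945/2584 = -0.75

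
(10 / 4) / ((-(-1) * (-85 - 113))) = -5 / 396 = -0.01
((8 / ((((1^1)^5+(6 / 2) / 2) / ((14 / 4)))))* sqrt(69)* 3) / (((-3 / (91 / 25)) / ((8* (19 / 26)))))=-29792* sqrt(69) / 125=-1979.77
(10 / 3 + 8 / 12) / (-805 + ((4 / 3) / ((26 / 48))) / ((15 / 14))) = -780 / 156527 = -0.00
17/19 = 0.89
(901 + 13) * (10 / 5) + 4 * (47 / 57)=104384 / 57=1831.30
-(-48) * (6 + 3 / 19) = 5616 / 19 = 295.58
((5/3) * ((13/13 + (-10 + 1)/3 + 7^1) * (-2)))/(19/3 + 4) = -50/31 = -1.61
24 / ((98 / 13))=156 / 49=3.18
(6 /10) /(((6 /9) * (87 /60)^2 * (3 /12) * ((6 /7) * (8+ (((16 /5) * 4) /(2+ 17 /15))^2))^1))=463890 /5733097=0.08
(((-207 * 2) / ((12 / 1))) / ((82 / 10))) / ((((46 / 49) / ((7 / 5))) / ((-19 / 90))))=6517 / 4920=1.32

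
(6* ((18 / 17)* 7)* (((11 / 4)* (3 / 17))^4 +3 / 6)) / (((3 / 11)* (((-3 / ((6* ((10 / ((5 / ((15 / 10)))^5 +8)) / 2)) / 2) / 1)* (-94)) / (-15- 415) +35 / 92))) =-49450224478052475 / 9806395283419472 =-5.04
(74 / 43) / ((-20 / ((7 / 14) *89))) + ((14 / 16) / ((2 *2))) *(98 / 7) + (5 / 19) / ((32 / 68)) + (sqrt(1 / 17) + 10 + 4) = sqrt(17) / 17 + 901487 / 65360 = 14.04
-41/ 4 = -10.25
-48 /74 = -24 /37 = -0.65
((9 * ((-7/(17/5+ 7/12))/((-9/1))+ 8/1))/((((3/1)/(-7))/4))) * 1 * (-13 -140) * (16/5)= 402764544/1195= 337041.46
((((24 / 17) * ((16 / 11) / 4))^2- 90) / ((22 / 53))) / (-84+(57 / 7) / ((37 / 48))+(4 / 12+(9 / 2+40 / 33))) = 43075243638 / 13427851217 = 3.21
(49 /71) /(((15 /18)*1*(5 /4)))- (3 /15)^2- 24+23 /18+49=171893 /6390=26.90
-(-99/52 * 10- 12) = 807/26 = 31.04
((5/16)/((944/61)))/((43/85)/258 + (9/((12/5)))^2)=77775/54169552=0.00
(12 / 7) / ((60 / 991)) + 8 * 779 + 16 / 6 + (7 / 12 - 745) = 772599 / 140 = 5518.56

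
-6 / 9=-2 / 3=-0.67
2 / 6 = 1 / 3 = 0.33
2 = 2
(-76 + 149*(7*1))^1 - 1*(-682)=1649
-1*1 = -1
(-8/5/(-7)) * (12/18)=16/105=0.15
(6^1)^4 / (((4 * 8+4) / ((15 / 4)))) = 135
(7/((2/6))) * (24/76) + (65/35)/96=6.65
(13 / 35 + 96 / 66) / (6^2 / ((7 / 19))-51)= 703 / 17985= 0.04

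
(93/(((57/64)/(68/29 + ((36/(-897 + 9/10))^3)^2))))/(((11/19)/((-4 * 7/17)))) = -92517087060958418142893056/132816778511713575375283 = -696.58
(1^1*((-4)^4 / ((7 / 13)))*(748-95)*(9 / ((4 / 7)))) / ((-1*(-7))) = 4889664 / 7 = 698523.43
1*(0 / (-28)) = 0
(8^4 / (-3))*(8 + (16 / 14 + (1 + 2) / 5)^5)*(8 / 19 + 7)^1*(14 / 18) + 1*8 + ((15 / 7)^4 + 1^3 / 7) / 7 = -1704286482936784 / 8981240625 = -189760.70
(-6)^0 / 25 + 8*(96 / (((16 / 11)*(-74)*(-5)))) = 1357 / 925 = 1.47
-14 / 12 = -7 / 6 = -1.17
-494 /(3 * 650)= -19 /75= -0.25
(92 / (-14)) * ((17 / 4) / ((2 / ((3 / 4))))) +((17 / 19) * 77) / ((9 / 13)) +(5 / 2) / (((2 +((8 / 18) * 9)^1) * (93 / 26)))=52934111 / 593712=89.16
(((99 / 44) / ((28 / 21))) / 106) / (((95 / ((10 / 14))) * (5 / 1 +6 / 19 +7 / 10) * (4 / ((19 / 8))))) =0.00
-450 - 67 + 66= -451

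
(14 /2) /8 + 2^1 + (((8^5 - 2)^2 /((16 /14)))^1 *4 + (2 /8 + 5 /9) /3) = 811649732215 /216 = 3757637649.14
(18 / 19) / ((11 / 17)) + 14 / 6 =2381 / 627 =3.80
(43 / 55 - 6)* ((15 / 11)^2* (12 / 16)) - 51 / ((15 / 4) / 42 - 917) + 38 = 30.78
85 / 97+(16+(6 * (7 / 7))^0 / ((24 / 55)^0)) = 1734 / 97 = 17.88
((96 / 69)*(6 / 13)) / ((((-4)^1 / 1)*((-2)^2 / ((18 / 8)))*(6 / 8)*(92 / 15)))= -135 / 6877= -0.02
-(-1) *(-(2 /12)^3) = -1 /216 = -0.00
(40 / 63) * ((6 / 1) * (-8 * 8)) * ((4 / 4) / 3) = -5120 / 63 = -81.27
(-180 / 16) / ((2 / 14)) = -315 / 4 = -78.75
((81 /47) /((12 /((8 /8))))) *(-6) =-81 /94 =-0.86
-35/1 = -35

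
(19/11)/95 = 1/55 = 0.02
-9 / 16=-0.56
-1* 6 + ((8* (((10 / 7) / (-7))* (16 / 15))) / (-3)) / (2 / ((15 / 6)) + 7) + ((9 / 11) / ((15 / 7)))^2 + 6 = 11456759 / 52026975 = 0.22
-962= -962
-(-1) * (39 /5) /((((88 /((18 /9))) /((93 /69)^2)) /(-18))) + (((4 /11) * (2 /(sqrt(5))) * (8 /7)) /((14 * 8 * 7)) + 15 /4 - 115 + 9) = -12574477 /116380 + 4 * sqrt(5) /18865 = -108.05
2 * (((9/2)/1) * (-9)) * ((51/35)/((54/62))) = -4743/35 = -135.51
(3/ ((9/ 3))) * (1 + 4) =5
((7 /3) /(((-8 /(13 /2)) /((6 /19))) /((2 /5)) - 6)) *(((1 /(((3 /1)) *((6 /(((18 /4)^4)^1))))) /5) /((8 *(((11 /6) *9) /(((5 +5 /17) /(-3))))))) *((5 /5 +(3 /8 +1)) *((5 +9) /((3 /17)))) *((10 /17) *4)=14705145 /3674176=4.00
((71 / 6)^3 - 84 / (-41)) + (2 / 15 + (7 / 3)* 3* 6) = 75328139 / 44280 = 1701.18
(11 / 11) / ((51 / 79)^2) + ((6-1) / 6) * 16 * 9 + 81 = 529042 / 2601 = 203.40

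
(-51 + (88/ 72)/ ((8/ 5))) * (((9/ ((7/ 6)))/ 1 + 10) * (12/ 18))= -112127/ 189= -593.26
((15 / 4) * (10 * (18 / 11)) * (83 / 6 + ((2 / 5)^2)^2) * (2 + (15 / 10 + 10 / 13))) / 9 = 5768781 / 14300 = 403.41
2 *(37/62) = 37/31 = 1.19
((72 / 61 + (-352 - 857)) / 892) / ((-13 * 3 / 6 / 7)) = 1.46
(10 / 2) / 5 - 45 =-44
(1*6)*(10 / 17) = 60 / 17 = 3.53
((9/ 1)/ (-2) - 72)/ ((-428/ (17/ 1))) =2601/ 856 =3.04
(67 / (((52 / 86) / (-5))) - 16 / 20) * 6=-216387 / 65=-3329.03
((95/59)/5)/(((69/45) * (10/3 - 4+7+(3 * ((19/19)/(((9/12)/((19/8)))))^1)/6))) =0.03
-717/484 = -1.48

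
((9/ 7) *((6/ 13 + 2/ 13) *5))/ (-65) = -72/ 1183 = -0.06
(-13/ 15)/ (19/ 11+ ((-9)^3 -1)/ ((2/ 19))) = 143/ 1143990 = 0.00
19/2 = 9.50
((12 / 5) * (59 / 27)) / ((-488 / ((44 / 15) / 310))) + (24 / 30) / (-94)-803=-803.01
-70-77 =-147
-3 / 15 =-1 / 5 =-0.20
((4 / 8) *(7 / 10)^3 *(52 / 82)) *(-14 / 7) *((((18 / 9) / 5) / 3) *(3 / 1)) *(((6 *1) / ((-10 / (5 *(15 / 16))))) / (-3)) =-13377 / 164000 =-0.08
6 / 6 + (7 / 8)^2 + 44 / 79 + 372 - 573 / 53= 97409387 / 267968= 363.51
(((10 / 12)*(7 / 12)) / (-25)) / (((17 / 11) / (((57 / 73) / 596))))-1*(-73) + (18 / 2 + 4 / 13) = 94969243381 / 1153832160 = 82.31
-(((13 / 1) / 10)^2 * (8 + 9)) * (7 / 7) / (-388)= 0.07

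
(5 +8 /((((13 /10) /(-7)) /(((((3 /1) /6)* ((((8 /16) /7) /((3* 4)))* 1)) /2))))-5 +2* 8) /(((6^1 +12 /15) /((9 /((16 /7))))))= 130515 /14144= 9.23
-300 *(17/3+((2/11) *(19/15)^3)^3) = -1170136529766428/682241484375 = -1715.14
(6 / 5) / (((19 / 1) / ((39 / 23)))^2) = 9126 / 954845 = 0.01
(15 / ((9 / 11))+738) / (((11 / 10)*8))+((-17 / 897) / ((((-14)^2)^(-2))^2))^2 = 27694854643587006128411 / 35402796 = 782278739893510.28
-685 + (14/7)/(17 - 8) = -6163/9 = -684.78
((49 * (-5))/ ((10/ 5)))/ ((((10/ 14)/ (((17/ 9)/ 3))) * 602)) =-833/ 4644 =-0.18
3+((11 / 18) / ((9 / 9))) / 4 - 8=-349 / 72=-4.85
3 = 3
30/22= 1.36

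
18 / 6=3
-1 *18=-18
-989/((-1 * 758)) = 989/758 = 1.30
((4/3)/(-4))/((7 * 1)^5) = -1/50421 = -0.00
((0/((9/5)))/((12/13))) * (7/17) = 0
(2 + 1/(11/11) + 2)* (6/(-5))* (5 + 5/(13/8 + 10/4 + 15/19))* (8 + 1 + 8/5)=-95294/249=-382.71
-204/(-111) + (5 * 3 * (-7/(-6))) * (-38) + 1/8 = -196259/296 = -663.04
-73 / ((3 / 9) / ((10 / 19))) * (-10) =1152.63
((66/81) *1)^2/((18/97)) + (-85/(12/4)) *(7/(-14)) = 232843/13122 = 17.74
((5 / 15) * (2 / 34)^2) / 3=1 / 2601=0.00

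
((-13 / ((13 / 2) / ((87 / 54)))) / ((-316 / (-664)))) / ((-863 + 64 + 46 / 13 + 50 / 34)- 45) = 0.01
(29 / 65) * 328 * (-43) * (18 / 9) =-12585.11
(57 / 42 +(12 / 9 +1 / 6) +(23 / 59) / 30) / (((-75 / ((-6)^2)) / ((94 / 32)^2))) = -78554249 / 6608000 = -11.89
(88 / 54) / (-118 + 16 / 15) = -110 / 7893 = -0.01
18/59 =0.31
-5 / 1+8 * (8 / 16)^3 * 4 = -1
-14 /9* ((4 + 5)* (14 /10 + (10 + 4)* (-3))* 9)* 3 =76734 /5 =15346.80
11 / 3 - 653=-1948 / 3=-649.33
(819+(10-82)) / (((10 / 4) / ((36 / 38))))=26892 / 95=283.07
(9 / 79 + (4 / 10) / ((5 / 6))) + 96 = 190773 / 1975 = 96.59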